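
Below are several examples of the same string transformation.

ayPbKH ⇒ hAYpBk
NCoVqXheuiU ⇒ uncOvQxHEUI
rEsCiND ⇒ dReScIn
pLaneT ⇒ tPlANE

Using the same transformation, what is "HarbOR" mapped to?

The rule is to move the last character to the front, then flip the case of every letter.
Applying both steps to "HarbOR": "RHarbO", then "rhARBo".

rhARBo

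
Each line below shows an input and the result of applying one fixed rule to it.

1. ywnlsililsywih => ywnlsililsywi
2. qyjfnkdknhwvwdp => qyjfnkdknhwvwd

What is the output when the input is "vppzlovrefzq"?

vppzlovrefz

Looking at the pairs, the operation is to delete the last character.
For "vppzlovrefzq" the result is "vppzlovrefz".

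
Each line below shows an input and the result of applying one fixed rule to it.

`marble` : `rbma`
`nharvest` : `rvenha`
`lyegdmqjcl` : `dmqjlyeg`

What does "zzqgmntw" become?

gmnzzq

In each case the input is transformed by: delete the last 2 characters, then swap the front and back halves of the string.
For "zzqgmntw", step one produces "zzqgmn"; step two turns that into "gmnzzq".
(Check on "lyegdmqjcl": → "lyegdmqj" → "dmqjlyeg" ✓)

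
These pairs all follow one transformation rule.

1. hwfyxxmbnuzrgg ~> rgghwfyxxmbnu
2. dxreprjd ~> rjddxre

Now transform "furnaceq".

The transformation: move the last 3 characters to the front (rotate right by 3), then delete the last character.
Applying both steps to "furnaceq": "ceqfurna", then "ceqfurn".
(Check on "dxreprjd": → "rjddxrep" → "rjddxre" ✓)

ceqfurn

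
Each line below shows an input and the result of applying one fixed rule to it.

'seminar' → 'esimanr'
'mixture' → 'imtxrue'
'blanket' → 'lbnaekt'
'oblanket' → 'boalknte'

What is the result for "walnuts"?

awnltus

Looking at the pairs, the operation is to swap each adjacent pair of characters (1↔2, 3↔4, ...).
For "walnuts" the result is "awnltus".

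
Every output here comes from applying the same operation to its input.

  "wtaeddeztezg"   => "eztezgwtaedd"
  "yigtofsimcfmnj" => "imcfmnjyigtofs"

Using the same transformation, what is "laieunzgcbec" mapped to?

What's happening: swap the front and back halves of the string.
Doing the same to "laieunzgcbec": "zgcbeclaieun".

zgcbeclaieun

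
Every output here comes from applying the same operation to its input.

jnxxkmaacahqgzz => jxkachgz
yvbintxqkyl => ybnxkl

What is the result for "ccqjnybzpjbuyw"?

Rule — keep every other character starting from the first (positions 1st, 3rd, 5th, ...).
"ccqjnybzpjbuyw" → "cqnbpby".

cqnbpby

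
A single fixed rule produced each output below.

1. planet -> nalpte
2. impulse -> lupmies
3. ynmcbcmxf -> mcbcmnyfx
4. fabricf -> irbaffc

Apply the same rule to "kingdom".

Looking at the pairs, the operation is to move the last 2 characters to the front (rotate right by 2), then reverse the string.
On "kingdom": the first step gives "omkingd", and the second then gives "dgnikmo".

dgnikmo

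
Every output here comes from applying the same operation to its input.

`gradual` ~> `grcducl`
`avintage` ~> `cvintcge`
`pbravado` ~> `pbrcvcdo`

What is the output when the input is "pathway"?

pcthwcy

Each output is the input with this applied: replace every "a" with "c".
Doing the same to "pathway": "pcthwcy".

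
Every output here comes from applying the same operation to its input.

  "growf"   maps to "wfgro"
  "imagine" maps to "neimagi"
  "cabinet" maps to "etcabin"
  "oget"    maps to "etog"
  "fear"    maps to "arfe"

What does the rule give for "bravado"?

In each case the input is transformed by: move the last 2 characters to the front (rotate right by 2).
Doing the same to "bravado": "dobrava".

dobrava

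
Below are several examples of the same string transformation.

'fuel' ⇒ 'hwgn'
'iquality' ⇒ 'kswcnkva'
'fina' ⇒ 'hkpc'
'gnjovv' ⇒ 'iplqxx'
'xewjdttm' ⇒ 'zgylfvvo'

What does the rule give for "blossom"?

What's happening: shift every letter 2 places forward in the alphabet (wrapping around).
So "blossom" becomes "dnquuqo".

dnquuqo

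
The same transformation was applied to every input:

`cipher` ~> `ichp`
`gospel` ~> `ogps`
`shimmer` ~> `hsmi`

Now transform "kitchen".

ikct

In each case the input is transformed by: swap each adjacent pair of characters (1↔2, 3↔4, ...), then keep only the first 4 characters.
On "kitchen": the first step gives "ikctehn", and the second then gives "ikct".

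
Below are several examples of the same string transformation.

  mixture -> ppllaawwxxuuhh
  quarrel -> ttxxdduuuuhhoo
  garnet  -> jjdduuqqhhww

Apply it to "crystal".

The pattern: shift every letter 3 places forward in the alphabet (wrapping around), then double every character.
"crystal" → "fubvwdo" → "ffuubbvvwwddoo".

ffuubbvvwwddoo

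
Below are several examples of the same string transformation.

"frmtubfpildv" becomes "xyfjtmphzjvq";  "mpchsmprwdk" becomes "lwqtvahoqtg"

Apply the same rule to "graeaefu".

ieijykve

Rule — shift every letter 4 places forward in the alphabet (wrapping around), then move the first 3 characters to the end (rotate left by 3).
Applying that to "graeaefu" gives "ieijykve".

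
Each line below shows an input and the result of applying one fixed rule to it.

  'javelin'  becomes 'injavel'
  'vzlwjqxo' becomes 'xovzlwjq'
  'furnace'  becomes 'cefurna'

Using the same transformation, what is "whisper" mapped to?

erwhisp

The transformation: move the last 2 characters to the front (rotate right by 2).
"whisper" → "erwhisp".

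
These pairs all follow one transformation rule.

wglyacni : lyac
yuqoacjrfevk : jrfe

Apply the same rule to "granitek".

The pattern: move the last 2 characters to the front (rotate right by 2), then keep only the last 4 characters.
On "granitek": the first step gives "ekgranit", and the second then gives "anit".

anit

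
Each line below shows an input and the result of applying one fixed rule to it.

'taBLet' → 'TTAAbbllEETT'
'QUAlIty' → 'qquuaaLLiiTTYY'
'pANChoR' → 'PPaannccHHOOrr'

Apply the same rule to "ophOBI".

OOPPHHoobbii

In each case the input is transformed by: flip the case of every letter, then double every character.
On "ophOBI": the first step gives "OPHobi", and the second then gives "OOPPHHoobbii".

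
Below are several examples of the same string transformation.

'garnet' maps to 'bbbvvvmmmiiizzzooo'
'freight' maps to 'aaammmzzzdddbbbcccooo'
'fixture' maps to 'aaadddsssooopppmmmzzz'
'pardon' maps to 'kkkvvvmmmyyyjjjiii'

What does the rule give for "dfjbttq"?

yyyaaaeeewwwoooooolll

The transformation: repeat every character 3 times, then shift every letter 5 places backward in the alphabet (wrapping around).
On "dfjbttq": the first step gives "dddfffjjjbbbttttttqqq", and the second then gives "yyyaaaeeewwwoooooolll".
(Check on "garnet": → "gggaaarrrnnneeettt" → "bbbvvvmmmiiizzzooo" ✓)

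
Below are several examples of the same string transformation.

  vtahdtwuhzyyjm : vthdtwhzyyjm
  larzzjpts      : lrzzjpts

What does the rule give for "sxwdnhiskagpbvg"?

The pattern: remove every vowel.
Doing the same to "sxwdnhiskagpbvg": "sxwdnhskgpbvg".

sxwdnhskgpbvg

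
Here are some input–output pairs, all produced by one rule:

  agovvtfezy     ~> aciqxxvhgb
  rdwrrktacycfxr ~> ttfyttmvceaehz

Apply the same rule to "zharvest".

The pattern: move the last character to the front, then shift every letter 2 places forward in the alphabet (wrapping around).
Applying that to "zharvest" gives "vbjctxgu".
(Check on "agovvtfezy": → "yagovvtfez" → "aciqxxvhgb" ✓)

vbjctxgu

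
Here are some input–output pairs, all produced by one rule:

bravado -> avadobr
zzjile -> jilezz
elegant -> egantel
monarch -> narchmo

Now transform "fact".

The rule is to move the first 2 characters to the end (rotate left by 2).
Doing the same to "fact": "ctfa".

ctfa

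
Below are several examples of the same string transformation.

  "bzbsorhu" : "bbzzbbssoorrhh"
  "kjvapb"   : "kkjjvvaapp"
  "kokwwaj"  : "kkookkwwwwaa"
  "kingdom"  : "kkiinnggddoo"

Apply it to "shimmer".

sshhiimmmmee

Looking at the pairs, the operation is to delete the last character, then double every character.
For "shimmer", step one produces "shimme"; step two turns that into "sshhiimmmmee".
(Check on "kingdom": → "kingdo" → "kkiinnggddoo" ✓)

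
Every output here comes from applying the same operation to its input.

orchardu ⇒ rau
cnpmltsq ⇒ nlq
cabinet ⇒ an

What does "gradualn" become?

The rule is to keep one character in every 3, starting at position 2 (positions 2nd, 5th, 8th, ...).
On "gradualn" that produces "run".

run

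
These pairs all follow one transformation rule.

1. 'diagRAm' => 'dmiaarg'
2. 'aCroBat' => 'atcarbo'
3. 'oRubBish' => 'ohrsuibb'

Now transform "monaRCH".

The pattern: take characters alternately from the front and the back (1st, last, 2nd, 2nd-last, ...), then convert every letter to lowercase.
On "monaRCH": the first step gives "mHoCnRa", and the second then gives "mhocnra".
(Check on "oRubBish": → "ohRsuibB" → "ohrsuibb" ✓)

mhocnra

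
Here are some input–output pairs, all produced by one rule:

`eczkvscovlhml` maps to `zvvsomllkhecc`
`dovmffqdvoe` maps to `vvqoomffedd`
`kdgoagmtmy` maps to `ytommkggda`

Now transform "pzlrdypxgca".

zyxrpplgdca

The rule is to sort the characters into reverse alphabetical order.
Applying that to "pzlrdypxgca" gives "zyxrpplgdca".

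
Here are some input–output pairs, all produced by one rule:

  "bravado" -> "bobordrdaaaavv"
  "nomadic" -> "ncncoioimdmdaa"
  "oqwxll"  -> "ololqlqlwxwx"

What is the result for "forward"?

What's happening: double every character, then take characters alternately from the front and the back (1st, last, 2nd, 2nd-last, ...).
Applying both steps to "forward": "ffoorrwwaarrdd", then "fdfdororraraww".
(Check on "nomadic": → "nnoommaaddiicc" → "ncncoioimdmdaa" ✓)

fdfdororraraww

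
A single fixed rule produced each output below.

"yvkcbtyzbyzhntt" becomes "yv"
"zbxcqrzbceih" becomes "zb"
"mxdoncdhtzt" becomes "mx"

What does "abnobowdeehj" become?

ab

The transformation: keep only the first 2 characters.
Doing the same to "abnobowdeehj": "ab".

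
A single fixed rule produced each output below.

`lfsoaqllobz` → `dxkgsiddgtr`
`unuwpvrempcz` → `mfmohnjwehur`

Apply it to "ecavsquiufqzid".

wusnkimamxirav

What's happening: shift every letter 8 places backward in the alphabet (wrapping around).
Applying that to "ecavsquiufqzid" gives "wusnkimamxirav".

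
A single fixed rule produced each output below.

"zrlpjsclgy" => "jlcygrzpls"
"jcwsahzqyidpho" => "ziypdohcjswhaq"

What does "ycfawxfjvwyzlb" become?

The pattern: swap each adjacent pair of characters (1↔2, 3↔4, ...), then swap the front and back halves of the string.
On "ycfawxfjvwyzlb": the first step gives "cyafxwjfwvzybl", and the second then gives "fwvzyblcyafxwj".

fwvzyblcyafxwj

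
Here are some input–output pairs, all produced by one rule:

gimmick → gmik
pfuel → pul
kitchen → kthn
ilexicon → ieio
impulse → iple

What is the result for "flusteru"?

The transformation: keep every other character starting from the first (positions 1st, 3rd, 5th, ...).
So "flusteru" becomes "futr".

futr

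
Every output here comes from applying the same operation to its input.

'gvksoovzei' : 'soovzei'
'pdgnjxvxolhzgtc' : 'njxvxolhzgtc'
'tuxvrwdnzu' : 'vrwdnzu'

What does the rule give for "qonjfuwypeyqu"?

jfuwypeyqu

What's happening: delete the first 3 characters.
For "qonjfuwypeyqu" the result is "jfuwypeyqu".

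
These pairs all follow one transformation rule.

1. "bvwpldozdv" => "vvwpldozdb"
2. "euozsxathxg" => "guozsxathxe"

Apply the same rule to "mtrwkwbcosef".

The pattern: swap the first and last characters.
For "mtrwkwbcosef" the result is "ftrwkwbcosem".

ftrwkwbcosem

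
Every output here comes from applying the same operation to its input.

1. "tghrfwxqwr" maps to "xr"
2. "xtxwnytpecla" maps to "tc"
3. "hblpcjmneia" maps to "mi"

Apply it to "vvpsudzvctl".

zt

Looking at the pairs, the operation is to keep one character in every 3, starting at position 1 (positions 1st, 4th, 7th, ...), then delete the first 2 characters.
Applying both steps to "vvpsudzvctl": "vszt", then "zt".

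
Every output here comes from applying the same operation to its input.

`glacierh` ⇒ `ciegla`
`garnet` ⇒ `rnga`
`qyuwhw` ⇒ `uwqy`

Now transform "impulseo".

The pattern: delete the last 2 characters, then swap the front and back halves of the string.
For "impulseo", step one produces "impuls"; step two turns that into "ulsimp".
(Check on "glacierh": → "glacie" → "ciegla" ✓)

ulsimp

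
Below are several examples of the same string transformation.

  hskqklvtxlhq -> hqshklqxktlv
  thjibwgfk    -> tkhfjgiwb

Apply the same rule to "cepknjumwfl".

The transformation: take characters alternately from the front and the back (1st, last, 2nd, 2nd-last, ...).
"cepknjumwfl" → "clefpwkmnuj".

clefpwkmnuj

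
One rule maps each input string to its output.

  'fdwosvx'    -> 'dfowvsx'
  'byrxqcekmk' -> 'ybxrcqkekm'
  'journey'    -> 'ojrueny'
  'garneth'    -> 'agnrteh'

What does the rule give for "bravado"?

Looking at the pairs, the operation is to swap each adjacent pair of characters (1↔2, 3↔4, ...).
Doing the same to "bravado": "rbvadao".

rbvadao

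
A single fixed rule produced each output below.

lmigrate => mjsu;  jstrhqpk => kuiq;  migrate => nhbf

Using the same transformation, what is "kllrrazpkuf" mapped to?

lmsalg

Looking at the pairs, the operation is to keep every other character starting from the first (positions 1st, 3rd, 5th, ...), then shift every letter 1 place forward in the alphabet (wrapping around).
Starting from "kllrrazpkuf": after the first operation, "klrzkf"; after the second, "lmsalg".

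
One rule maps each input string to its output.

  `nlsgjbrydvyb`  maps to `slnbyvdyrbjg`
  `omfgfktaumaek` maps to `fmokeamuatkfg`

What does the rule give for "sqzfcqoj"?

The pattern: reverse the string, then move the last 3 characters to the front (rotate right by 3).
Starting from "sqzfcqoj": after the first operation, "joqcfzqs"; after the second, "zqsjoqcf".

zqsjoqcf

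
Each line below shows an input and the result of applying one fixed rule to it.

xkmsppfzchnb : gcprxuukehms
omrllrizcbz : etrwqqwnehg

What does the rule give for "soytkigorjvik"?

pxtdypnltwoan

Rule — move the last character to the front, then shift every letter 5 places forward in the alphabet (wrapping around).
"soytkigorjvik" → "ksoytkigorjvi" → "pxtdypnltwoan".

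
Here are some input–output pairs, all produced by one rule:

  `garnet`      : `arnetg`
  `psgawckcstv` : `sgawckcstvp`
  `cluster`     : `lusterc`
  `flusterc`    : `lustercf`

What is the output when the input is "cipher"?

In each case the input is transformed by: move the first character to the end.
On "cipher" that produces "ipherc".

ipherc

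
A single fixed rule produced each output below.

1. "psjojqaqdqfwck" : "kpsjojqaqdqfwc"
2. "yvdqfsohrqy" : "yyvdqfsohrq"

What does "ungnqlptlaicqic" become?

The pattern: move the last character to the front.
Doing the same to "ungnqlptlaicqic": "cungnqlptlaicqi".

cungnqlptlaicqi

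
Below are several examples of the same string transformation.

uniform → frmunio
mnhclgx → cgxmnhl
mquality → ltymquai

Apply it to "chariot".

rotchai

The transformation: move the last 3 characters to the front (rotate right by 3), then swap the first and last characters.
Applying both steps to "chariot": "iotchar", then "rotchai".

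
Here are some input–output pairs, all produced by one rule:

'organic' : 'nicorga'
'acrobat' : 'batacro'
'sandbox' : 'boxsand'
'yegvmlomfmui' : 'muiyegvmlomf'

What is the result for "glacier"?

What's happening: move the last 3 characters to the front (rotate right by 3).
On "glacier" that produces "ierglac".

ierglac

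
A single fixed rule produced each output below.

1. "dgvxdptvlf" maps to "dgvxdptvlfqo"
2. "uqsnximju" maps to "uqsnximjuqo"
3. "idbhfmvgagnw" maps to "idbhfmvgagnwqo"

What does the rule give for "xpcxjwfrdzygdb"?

xpcxjwfrdzygdbqo

Each output is the input with this applied: append "qo".
Applying that to "xpcxjwfrdzygdb" gives "xpcxjwfrdzygdbqo".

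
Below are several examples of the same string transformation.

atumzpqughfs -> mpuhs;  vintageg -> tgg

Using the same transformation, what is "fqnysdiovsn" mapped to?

ydos

The pattern: delete the first 3 characters, then keep every other character starting from the first (positions 1st, 3rd, 5th, ...).
For "fqnysdiovsn", step one produces "ysdiovsn"; step two turns that into "ydos".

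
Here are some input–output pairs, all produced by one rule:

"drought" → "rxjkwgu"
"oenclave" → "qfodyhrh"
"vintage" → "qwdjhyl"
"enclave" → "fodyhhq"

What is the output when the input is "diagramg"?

djudpjgl

The rule is to shift every letter 3 places forward in the alphabet (wrapping around), then move the first 2 characters to the end (rotate left by 2).
Applying both steps to "diagramg": "gldjudpj", then "djudpjgl".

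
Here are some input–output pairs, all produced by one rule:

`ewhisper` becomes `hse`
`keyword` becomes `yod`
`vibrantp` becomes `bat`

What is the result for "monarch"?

nrh

In each case the input is transformed by: delete the first 2 characters, then keep every other character starting from the first (positions 1st, 3rd, 5th, ...).
For "monarch", step one produces "narch"; step two turns that into "nrh".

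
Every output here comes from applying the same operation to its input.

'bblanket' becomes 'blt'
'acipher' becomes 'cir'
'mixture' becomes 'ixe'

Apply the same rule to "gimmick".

Looking at the pairs, the operation is to swap each adjacent pair of characters (1↔2, 3↔4, ...), then keep one character in every 3, starting at position 1 (positions 1st, 4th, 7th, ...).
For "gimmick", step one produces "igmmcik"; step two turns that into "imk".

imk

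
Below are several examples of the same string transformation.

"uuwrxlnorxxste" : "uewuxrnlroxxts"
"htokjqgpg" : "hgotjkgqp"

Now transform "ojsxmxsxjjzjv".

Rule — move the last character to the front, then swap each adjacent pair of characters (1↔2, 3↔4, ...).
Applying both steps to "ojsxmxsxjjzjv": "vojsxmxsxjjzj", then "ovsjmxsxjxzjj".
(Check on "htokjqgpg": → "ghtokjqgp" → "hgotjkgqp" ✓)

ovsjmxsxjxzjj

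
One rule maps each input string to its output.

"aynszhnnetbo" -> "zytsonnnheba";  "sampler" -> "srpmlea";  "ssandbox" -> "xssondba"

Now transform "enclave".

The rule is to sort the characters into reverse alphabetical order.
So "enclave" becomes "vnleeca".

vnleeca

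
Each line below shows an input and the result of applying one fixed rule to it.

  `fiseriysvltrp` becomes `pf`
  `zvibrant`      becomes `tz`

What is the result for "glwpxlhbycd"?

Looking at the pairs, the operation is to move the last character to the front, then keep only the first 2 characters.
So "glwpxlhbycd" becomes "dg".

dg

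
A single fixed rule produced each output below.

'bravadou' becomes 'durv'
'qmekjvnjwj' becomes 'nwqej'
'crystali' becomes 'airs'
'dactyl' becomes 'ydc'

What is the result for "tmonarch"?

rhmn

What's happening: swap the front and back halves of the string, then keep every other character starting from the second (positions 2nd, 4th, 6th, ...).
"tmonarch" → "archtmon" → "rhmn".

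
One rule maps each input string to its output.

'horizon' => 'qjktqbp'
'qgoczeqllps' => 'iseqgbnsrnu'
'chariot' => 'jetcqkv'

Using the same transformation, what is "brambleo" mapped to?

tdocndqg

The transformation: swap each adjacent pair of characters (1↔2, 3↔4, ...), then shift every letter 2 places forward in the alphabet (wrapping around).
Applying both steps to "brambleo": "rbmalboe", then "tdocndqg".
(Check on "horizon": → "ohirozn" → "qjktqbp" ✓)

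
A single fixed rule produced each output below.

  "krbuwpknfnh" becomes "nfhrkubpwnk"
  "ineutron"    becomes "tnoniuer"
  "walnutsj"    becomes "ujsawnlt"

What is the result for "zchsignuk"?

Each output is the input with this applied: swap each adjacent pair of characters (1↔2, 3↔4, ...), then move the last 3 characters to the front (rotate right by 3).
Applying both steps to "zchsignuk": "czshgiunk", then "unkczshgi".

unkczshgi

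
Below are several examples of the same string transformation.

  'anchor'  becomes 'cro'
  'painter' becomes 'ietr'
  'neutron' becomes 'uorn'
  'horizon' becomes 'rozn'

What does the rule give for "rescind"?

snid

The rule is to swap each adjacent pair of characters (1↔2, 3↔4, ...), then delete the first 3 characters.
Starting from "rescind": after the first operation, "ercsnid"; after the second, "snid".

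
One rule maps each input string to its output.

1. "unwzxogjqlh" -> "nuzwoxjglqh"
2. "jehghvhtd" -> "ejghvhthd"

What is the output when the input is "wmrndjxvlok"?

The rule is to swap each adjacent pair of characters (1↔2, 3↔4, ...).
For "wmrndjxvlok" the result is "mwnrjdvxolk".

mwnrjdvxolk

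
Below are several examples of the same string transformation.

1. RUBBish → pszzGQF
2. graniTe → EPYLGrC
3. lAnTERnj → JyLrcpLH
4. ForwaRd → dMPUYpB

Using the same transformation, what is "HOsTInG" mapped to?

fmQrgLe

In each case the input is transformed by: shift every letter 2 places backward in the alphabet (wrapping around), then flip the case of every letter.
"HOsTInG" → "FMqRGlE" → "fmQrgLe".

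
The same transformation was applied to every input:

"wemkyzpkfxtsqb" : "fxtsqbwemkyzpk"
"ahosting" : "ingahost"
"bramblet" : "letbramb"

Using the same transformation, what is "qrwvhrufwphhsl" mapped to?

In each case the input is transformed by: swap the front and back halves of the string, then move the first character to the end.
Starting from "qrwvhrufwphhsl": after the first operation, "fwphhslqrwvhru"; after the second, "wphhslqrwvhruf".

wphhslqrwvhruf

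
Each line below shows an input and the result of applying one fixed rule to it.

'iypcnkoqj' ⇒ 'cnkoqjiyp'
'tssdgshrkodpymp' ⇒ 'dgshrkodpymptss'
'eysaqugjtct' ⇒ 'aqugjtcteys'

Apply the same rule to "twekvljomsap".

Rule — move the first 3 characters to the end (rotate left by 3).
So "twekvljomsap" becomes "kvljomsaptwe".

kvljomsaptwe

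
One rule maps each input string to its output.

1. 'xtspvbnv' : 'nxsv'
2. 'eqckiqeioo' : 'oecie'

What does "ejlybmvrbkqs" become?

Looking at the pairs, the operation is to move the last 3 characters to the front (rotate right by 3), then keep every other character starting from the second (positions 2nd, 4th, 6th, ...).
"ejlybmvrbkqs" → "kqsejlybmvrb" → "qelbvb".

qelbvb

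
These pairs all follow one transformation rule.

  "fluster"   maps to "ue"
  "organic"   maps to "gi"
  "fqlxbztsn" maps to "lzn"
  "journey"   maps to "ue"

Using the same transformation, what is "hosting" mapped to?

sn

In each case the input is transformed by: keep one character in every 3, starting at position 3 (positions 3rd, 6th, 9th, ...).
"hosting" → "sn".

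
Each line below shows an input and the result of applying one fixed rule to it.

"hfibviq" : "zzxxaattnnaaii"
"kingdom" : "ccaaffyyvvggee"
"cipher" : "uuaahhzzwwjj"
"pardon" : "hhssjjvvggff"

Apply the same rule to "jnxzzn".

In each case the input is transformed by: double every character, then shift every letter 8 places backward in the alphabet (wrapping around).
Starting from "jnxzzn": after the first operation, "jjnnxxzzzznn"; after the second, "bbffpprrrrff".

bbffpprrrrff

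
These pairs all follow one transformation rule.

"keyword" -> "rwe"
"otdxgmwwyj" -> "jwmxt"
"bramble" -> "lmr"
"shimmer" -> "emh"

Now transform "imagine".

Each output is the input with this applied: keep every other character starting from the second (positions 2nd, 4th, 6th, ...), then reverse the string.
Applying both steps to "imagine": "mgn", then "ngm".

ngm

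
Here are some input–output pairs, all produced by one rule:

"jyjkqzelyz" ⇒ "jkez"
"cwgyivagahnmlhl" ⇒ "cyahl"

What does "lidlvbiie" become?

lli

Rule — keep one character in every 3, starting at position 1 (positions 1st, 4th, 7th, ...).
Applying that to "lidlvbiie" gives "lli".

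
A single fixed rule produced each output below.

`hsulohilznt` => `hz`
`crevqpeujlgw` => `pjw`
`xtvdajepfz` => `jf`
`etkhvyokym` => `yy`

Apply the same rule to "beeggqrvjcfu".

qju

What's happening: delete the first 3 characters, then keep one character in every 3, starting at position 3 (positions 3rd, 6th, 9th, ...).
Starting from "beeggqrvjcfu": after the first operation, "ggqrvjcfu"; after the second, "qju".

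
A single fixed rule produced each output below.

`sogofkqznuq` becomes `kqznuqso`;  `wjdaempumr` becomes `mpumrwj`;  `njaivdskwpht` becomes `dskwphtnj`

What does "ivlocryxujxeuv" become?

Rule — move the first 2 characters to the end (rotate left by 2), then delete the first 3 characters.
For "ivlocryxujxeuv", step one produces "locryxujxeuviv"; step two turns that into "ryxujxeuviv".

ryxujxeuviv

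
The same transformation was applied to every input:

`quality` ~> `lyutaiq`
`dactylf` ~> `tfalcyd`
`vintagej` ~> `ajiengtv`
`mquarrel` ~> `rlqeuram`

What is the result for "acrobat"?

otcarba

Rule — take characters alternately from the front and the back (1st, last, 2nd, 2nd-last, ...), then swap the first and last characters.
Starting from "acrobat": after the first operation, "atcarbo"; after the second, "otcarba".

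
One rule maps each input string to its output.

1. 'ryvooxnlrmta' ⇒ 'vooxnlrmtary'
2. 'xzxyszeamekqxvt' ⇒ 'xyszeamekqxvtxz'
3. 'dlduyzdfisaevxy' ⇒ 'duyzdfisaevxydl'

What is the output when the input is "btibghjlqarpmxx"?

ibghjlqarpmxxbt

In each case the input is transformed by: move the first 2 characters to the end (rotate left by 2).
Applying that to "btibghjlqarpmxx" gives "ibghjlqarpmxxbt".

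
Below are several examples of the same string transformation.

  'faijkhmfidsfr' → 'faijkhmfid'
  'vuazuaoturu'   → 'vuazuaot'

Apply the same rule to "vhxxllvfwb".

vhxxllv

The pattern: delete the last 3 characters.
So "vhxxllvfwb" becomes "vhxxllv".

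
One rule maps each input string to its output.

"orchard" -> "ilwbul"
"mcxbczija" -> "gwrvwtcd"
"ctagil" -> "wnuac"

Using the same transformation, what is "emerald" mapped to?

ygyluf

The pattern: shift every letter 6 places backward in the alphabet (wrapping around), then delete the last character.
For "emerald", step one produces "ygylufx"; step two turns that into "ygyluf".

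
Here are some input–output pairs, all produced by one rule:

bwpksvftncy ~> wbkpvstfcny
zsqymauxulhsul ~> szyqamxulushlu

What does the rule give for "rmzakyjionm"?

mrazykijnom

The pattern: swap each adjacent pair of characters (1↔2, 3↔4, ...).
On "rmzakyjionm" that produces "mrazykijnom".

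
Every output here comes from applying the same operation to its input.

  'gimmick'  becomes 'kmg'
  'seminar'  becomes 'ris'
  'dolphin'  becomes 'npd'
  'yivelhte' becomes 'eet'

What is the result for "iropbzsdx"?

xps

The rule is to swap the first and last characters, then keep one character in every 3, starting at position 1 (positions 1st, 4th, 7th, ...).
For "iropbzsdx" the result is "xps".
(Check on "seminar": → "reminas" → "ris" ✓)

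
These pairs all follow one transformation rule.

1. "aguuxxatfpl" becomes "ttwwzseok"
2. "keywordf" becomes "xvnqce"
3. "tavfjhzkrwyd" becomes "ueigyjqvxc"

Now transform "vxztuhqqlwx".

What's happening: delete the first 2 characters, then shift every letter 1 place backward in the alphabet (wrapping around).
"vxztuhqqlwx" → "ztuhqqlwx" → "ystgppkvw".

ystgppkvw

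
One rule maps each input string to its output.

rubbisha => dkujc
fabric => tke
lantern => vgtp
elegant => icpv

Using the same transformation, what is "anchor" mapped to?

jqt

Looking at the pairs, the operation is to shift every letter 2 places forward in the alphabet (wrapping around), then delete the first 3 characters.
Starting from "anchor": after the first operation, "cpejqt"; after the second, "jqt".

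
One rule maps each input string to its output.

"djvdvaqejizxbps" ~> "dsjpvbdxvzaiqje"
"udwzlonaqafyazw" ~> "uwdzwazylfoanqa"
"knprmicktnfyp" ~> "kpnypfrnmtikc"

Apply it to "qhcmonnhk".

The pattern: take characters alternately from the front and the back (1st, last, 2nd, 2nd-last, ...).
On "qhcmonnhk" that produces "qkhhcnmno".

qkhhcnmno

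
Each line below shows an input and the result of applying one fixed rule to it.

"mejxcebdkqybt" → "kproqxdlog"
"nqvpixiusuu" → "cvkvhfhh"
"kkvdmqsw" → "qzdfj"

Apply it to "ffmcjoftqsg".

pwbsgdft

Each output is the input with this applied: shift every letter 13 places forward in the alphabet (wrapping around) — i.e. ROT13, then delete the first 3 characters.
Working it through for "ffmcjoftqsg": intermediate "sszpwbsgdft", final "pwbsgdft".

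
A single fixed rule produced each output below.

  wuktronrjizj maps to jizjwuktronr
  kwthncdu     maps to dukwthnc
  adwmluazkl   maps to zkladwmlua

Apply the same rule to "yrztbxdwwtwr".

wtwryrztbxdw

Each output is the input with this applied: move the first 2 characters to the end (rotate left by 2), then swap the front and back halves of the string.
Starting from "yrztbxdwwtwr": after the first operation, "ztbxdwwtwryr"; after the second, "wtwryrztbxdw".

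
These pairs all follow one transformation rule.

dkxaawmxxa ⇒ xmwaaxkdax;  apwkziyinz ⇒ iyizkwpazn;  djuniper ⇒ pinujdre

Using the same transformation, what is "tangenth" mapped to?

negnatht

The pattern: move the last 2 characters to the front (rotate right by 2), then reverse the string.
"tangenth" → "negnatht".
(Check on "dkxaawmxxa": → "xadkxaawmx" → "xmwaaxkdax" ✓)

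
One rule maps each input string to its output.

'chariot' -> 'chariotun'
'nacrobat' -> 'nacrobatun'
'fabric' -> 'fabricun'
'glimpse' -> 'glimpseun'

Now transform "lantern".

Rule — append "un".
Doing the same to "lantern": "lanternun".

lanternun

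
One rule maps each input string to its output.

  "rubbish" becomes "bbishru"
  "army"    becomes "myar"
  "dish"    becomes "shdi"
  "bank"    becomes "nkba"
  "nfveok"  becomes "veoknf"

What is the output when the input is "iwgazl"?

gazliw

The pattern: move the first 2 characters to the end (rotate left by 2).
On "iwgazl" that produces "gazliw".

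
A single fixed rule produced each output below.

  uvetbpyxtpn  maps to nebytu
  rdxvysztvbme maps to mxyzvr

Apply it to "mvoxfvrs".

The pattern: keep every other character starting from the first (positions 1st, 3rd, 5th, ...), then swap the first and last characters.
For "mvoxfvrs", step one produces "mofr"; step two turns that into "rofm".

rofm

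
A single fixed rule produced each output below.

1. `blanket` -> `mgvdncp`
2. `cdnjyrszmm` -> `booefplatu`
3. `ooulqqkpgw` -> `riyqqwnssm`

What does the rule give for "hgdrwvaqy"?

In each case the input is transformed by: move the last 3 characters to the front (rotate right by 3), then shift every letter 2 places forward in the alphabet (wrapping around).
For "hgdrwvaqy", step one produces "aqyhgdrwv"; step two turns that into "csajiftyx".

csajiftyx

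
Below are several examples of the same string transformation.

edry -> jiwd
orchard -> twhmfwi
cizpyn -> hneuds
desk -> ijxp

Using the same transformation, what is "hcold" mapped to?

The pattern: shift every letter 5 places forward in the alphabet (wrapping around).
Applying that to "hcold" gives "mhtqi".

mhtqi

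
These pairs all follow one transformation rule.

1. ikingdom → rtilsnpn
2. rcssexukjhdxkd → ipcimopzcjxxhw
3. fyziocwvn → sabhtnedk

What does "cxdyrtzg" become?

leywdich

The transformation: reverse the string, then shift every letter 5 places forward in the alphabet (wrapping around).
On "cxdyrtzg": the first step gives "gztrydxc", and the second then gives "leywdich".
(Check on "fyziocwvn": → "nvwcoizyf" → "sabhtnedk" ✓)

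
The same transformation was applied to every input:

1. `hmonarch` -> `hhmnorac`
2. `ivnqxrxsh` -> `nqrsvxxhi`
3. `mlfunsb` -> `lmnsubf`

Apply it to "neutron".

nortuen

Looking at the pairs, the operation is to sort the characters into alphabetical order, then move the first 2 characters to the end (rotate left by 2).
For "neutron" the result is "nortuen".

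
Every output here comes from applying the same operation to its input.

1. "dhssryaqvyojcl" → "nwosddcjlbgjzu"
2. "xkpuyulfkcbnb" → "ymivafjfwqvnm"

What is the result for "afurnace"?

nplqfcyl

The pattern: shift every letter 11 places forward in the alphabet (wrapping around), then move the last 2 characters to the front (rotate right by 2).
Applying both steps to "afurnace": "lqfcylnp", then "nplqfcyl".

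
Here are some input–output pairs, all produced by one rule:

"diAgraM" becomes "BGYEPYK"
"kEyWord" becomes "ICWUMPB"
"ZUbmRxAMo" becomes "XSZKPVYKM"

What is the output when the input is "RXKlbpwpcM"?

PVIJZNUNAK

The rule is to shift every letter 2 places backward in the alphabet (wrapping around), then convert every letter to uppercase.
Working it through for "RXKlbpwpcM": intermediate "PVIjznunaK", final "PVIJZNUNAK".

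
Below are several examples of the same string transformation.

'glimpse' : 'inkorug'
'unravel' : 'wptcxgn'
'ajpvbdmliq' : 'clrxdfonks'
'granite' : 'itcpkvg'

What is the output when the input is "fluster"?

Each output is the input with this applied: shift every letter 2 places forward in the alphabet (wrapping around).
"fluster" → "hnwuvgt".

hnwuvgt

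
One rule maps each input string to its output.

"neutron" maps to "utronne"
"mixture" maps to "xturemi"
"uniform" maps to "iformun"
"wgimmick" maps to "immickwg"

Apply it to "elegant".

Each output is the input with this applied: move the first 2 characters to the end (rotate left by 2).
Doing the same to "elegant": "egantel".

egantel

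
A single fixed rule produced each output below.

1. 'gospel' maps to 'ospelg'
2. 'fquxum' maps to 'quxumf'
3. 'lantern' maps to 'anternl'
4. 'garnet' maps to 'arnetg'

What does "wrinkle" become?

The pattern: move the first character to the end.
Doing the same to "wrinkle": "rinklew".

rinklew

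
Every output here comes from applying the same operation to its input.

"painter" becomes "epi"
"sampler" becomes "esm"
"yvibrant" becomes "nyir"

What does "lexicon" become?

Rule — move the last 3 characters to the front (rotate right by 3), then keep every other character starting from the second (positions 2nd, 4th, 6th, ...).
Applying both steps to "lexicon": "conlexi", then "olx".

olx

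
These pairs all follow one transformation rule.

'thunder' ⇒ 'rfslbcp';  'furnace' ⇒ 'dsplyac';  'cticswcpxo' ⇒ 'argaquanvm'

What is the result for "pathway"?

nyrfuyw

Each output is the input with this applied: shift every letter 2 places backward in the alphabet (wrapping around).
Applying that to "pathway" gives "nyrfuyw".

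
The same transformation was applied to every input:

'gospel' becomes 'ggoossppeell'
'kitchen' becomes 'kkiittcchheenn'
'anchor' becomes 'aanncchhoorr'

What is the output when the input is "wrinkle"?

Looking at the pairs, the operation is to double every character.
For "wrinkle" the result is "wwrriinnkkllee".

wwrriinnkkllee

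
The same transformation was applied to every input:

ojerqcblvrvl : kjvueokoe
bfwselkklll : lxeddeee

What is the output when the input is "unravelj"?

toxec

Looking at the pairs, the operation is to shift every letter 7 places backward in the alphabet (wrapping around), then delete the first 3 characters.
For "unravelj", step one produces "ngktoxec"; step two turns that into "toxec".
(Check on "bfwselkklll": → "uyplxeddeee" → "lxeddeee" ✓)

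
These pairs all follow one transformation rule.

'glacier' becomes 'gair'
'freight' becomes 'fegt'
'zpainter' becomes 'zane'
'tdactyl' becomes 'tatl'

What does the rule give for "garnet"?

gre

The transformation: keep every other character starting from the first (positions 1st, 3rd, 5th, ...).
So "garnet" becomes "gre".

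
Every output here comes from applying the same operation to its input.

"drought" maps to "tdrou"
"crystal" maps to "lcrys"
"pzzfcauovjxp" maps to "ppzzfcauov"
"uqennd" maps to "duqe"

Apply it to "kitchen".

nkitc

The rule is to move the last character to the front, then delete the last 2 characters.
On "kitchen" that produces "nkitc".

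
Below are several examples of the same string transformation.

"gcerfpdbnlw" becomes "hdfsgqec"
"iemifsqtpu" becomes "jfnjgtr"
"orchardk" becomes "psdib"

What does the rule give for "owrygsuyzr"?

The rule is to delete the last 3 characters, then shift every letter 1 place forward in the alphabet (wrapping around).
On "owrygsuyzr": the first step gives "owrygsu", and the second then gives "pxszhtv".

pxszhtv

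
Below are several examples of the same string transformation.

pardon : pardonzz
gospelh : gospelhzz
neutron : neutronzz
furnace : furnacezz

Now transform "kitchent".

kitchentzz

Looking at the pairs, the operation is to append "zz".
Applying that to "kitchent" gives "kitchentzz".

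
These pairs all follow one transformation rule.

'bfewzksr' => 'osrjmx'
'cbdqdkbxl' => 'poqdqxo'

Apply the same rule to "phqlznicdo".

cudymavp

Looking at the pairs, the operation is to shift every letter 13 places forward in the alphabet (wrapping around) — i.e. ROT13, then delete the last 2 characters.
Working it through for "phqlznicdo": intermediate "cudymavpqb", final "cudymavp".
(Check on "bfewzksr": → "osrjmxfe" → "osrjmx" ✓)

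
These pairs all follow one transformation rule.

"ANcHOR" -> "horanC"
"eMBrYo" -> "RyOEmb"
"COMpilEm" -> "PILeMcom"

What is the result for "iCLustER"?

USTerIcl

Rule — move the first 3 characters to the end (rotate left by 3), then flip the case of every letter.
Working it through for "iCLustER": intermediate "ustERiCL", final "USTerIcl".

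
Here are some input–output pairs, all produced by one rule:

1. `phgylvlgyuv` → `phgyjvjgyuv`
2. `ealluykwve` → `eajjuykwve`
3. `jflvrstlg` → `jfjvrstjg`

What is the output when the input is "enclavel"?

Each output is the input with this applied: replace every "l" with "j".
For "enclavel" the result is "encjavej".

encjavej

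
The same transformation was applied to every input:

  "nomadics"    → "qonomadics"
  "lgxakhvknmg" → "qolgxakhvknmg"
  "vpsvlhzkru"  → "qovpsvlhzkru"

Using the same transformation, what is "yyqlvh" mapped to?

Each output is the input with this applied: prepend "qo".
For "yyqlvh" the result is "qoyyqlvh".

qoyyqlvh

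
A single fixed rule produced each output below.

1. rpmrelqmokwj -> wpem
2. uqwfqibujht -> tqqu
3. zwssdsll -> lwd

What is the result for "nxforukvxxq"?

The rule is to keep one character in every 3, starting at position 2 (positions 2nd, 5th, 8th, ...), then move the last character to the front.
On "nxforukvxxq" that produces "qxrv".
(Check on "rpmrelqmokwj": → "pemw" → "wpem" ✓)

qxrv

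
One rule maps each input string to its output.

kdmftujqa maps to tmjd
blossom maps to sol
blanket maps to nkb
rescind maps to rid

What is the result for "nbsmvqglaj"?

snlga

Rule — sort the characters into reverse alphabetical order, then keep every other character starting from the second (positions 2nd, 4th, 6th, ...).
Working it through for "nbsmvqglaj": intermediate "vsqnmljgba", final "snlga".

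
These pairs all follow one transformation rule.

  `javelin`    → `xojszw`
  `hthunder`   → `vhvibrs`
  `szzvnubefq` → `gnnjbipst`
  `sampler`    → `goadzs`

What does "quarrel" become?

Rule — shift every letter 12 places backward in the alphabet (wrapping around), then delete the last character.
"quarrel" → "eioffsz" → "eioffs".

eioffs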